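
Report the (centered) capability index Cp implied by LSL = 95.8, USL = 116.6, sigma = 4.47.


Cp = (USL - LSL) / (6 * sigma)
= (116.6 - 95.8) / (6 * 4.47)
= 20.8000 / 26.8200
= 0.7755

0.7755


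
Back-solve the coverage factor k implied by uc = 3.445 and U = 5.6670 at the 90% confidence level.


k = U / uc
k = 5.6670 / 3.445
k = 1.645

1.645


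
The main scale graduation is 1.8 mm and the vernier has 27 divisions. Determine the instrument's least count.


LC = MSD / n_div
= 1.8 / 27
= 0.0667

0.0667


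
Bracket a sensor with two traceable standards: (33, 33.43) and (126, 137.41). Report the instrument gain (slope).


slope = (y2 - y1) / (x2 - x1)
= (137.41 - 33.43) / (126 - 33)
= 103.9800 / 93
= 1.1181

1.1181


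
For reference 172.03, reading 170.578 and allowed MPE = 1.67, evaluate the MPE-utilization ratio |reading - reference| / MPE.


e = indication - reference = 170.578 - 172.03 = -1.4520
|e| = 1.4520
ratio = |e| / MPE = 1.4520 / 1.67
ratio = 0.8695

0.8695


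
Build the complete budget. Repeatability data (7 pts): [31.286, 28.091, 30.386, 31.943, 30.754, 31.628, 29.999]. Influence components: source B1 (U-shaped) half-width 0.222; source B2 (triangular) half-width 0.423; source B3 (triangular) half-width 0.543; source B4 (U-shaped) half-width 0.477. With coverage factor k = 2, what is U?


mean = (31.286 + 28.091 + 30.386 + 31.943 + 30.754 + 31.628 + 29.999) / 7 = 30.58385714
s = sqrt(sum((x - mean)^2)/(n-1)) = 1.2945397
u_A = s / sqrt(n) = 1.2945397 / sqrt(7) = 0.48929002
u_B1 = 0.222 / sqrt(2) = 0.15697771
u_B2 = 0.423 / sqrt(6) = 0.17268903
u_B3 = 0.543 / sqrt(6) = 0.22167882
u_B4 = 0.477 / sqrt(2) = 0.33728993
uc = sqrt(0.48929002^2 + 0.15697771^2 + 0.17268903^2 + 0.22167882^2 + 0.33728993^2) = 0.67585074
U = k * uc = 2 * 0.67585074
U = 1.3517

1.3517


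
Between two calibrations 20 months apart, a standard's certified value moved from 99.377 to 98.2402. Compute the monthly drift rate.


rate = (v2 - v1) / months
= (98.2402 - 99.377) / 20
= -1.1368 / 20
= -0.0568

-0.0568


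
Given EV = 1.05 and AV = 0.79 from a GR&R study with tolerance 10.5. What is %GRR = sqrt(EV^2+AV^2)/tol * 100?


GRR = sqrt(EV^2 + AV^2) = sqrt(1.05^2 + 0.79^2) = 1.3140015
%GRR = GRR / tol * 100 = 1.3140015 / 10.5 * 100
%GRR = 12.5143

12.5143


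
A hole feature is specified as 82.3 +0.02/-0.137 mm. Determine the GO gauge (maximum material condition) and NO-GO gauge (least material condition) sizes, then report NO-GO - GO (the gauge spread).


GO = nominal - lower_tol (smallest hole = maximum material condition)
GO = 82.3 - 0.137 = 82.163
NO-GO = nominal + upper_tol (largest hole = least material condition)
NO-GO = 82.3 + 0.02 = 82.32
spread = NO-GO - GO = 82.32 - 82.163 = 0.1570

0.1570


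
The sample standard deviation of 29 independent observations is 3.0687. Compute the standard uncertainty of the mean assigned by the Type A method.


u_A = s / sqrt(n)
u_A = 3.0687 / sqrt(29)
u_A = 3.0687 / 5.3851648
u_A = 0.5698

0.5698


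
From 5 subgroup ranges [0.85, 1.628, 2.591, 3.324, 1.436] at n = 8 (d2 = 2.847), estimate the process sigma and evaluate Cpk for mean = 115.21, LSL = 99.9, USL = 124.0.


R_bar = (0.85 + 1.628 + 2.591 + 3.324 + 1.436) / 5 = 1.9658
sigma = R_bar / d2 = 1.9658 / 2.847 = 0.69048121
Cp = (USL - LSL)/(6*sigma) = (124.0 - 99.9)/(6*0.69048121) = 5.8172
Cpu = (124.0 - 115.21)/(3*0.69048121) = 4.2434
Cpl = (115.21 - 99.9)/(3*0.69048121) = 7.3910
Cpk = min(Cpu, Cpl) = 4.2434

4.2434


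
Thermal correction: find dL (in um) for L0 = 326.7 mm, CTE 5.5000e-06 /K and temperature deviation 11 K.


dL = L * alpha * dT
= 326.7 * 5.5000e-06 * 11
= 0.0197653 mm
dL_um = 0.0197653 * 1000 = 19.7653 um

19.7653


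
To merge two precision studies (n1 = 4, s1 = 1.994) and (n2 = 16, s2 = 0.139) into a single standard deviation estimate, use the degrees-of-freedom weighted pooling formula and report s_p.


s_p = sqrt(((n1-1)*s1^2 + (n2-1)*s2^2) / (n1+n2-2))
numerator = (4-1)*1.994^2 + (16-1)*0.139^2 = 11.928108 + 0.289815 = 12.217923
denominator = 4 + 16 - 2 = 18
s_p^2 = 12.217923 / 18 = 0.6787735
s_p = sqrt(0.6787735) = 0.8239

0.8239


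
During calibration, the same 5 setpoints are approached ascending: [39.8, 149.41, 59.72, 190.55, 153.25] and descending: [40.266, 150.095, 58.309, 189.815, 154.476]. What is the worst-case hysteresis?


|39.8 - 40.266| = 0.4660
|149.41 - 150.095| = 0.6850
|59.72 - 58.309| = 1.4110
|190.55 - 189.815| = 0.7350
|153.25 - 154.476| = 1.2260
hysteresis = max(diffs) = 1.4110

1.4110


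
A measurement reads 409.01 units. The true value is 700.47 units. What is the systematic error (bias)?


Systematic error = measured - true
= 409.01 - 700.47
= -291.4600

-291.4600


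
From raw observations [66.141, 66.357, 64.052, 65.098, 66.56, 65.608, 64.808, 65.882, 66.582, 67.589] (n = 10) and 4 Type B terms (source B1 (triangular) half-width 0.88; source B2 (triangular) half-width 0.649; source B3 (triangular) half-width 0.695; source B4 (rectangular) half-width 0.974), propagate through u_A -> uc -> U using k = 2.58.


mean = (66.141 + 66.357 + 64.052 + 65.098 + 66.56 + 65.608 + 64.808 + 65.882 + 66.582 + 67.589) / 10 = 65.8677
s = sqrt(sum((x - mean)^2)/(n-1)) = 1.0190574
u_A = s / sqrt(n) = 1.0190574 / sqrt(10) = 0.32225425
u_B1 = 0.88 / sqrt(6) = 0.3592585
u_B2 = 0.649 / sqrt(6) = 0.26495314
u_B3 = 0.695 / sqrt(6) = 0.28373256
u_B4 = 0.974 / sqrt(3) = 0.56233916
uc = sqrt(0.32225425^2 + 0.3592585^2 + 0.26495314^2 + 0.28373256^2 + 0.56233916^2) = 0.83656687
U = k * uc = 2.58 * 0.83656687
U = 2.1583

2.1583


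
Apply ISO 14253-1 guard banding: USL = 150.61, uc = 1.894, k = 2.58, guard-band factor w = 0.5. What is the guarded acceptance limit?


U = k * uc = 2.58 * 1.894 = 4.88652
guard band g = w * U = 0.5 * 4.88652 = 2.44326
AL = USL - g = 150.61 - 2.44326
AL = 148.1667

148.1667


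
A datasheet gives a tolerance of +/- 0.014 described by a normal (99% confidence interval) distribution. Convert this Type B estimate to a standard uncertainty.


u_B = half_width / 2.576
u_B = 0.014 / 2.576
u_B = 0.0054

0.0054


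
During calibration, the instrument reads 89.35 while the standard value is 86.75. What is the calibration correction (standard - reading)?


Correction = standard - reading
= 86.75 - 89.35
= -2.6000

-2.6000


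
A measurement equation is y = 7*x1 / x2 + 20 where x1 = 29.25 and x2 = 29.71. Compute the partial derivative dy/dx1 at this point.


y = 7*x1 / x2 + 20
dy/dx1 = 7/x2
Evaluate at x2 = 29.71: c1 = 7 / 29.71
c1 = 0.2356

0.2356


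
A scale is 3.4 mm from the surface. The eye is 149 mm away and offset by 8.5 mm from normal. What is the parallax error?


error = h * offset / d
= 3.4 * 8.5 / 149
= 0.1940

0.1940


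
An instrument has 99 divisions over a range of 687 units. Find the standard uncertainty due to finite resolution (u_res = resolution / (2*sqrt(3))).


resolution = range / divisions
resolution = 687 / 99 = 6.9393939
u_res = resolution / (2*sqrt(3))
u_res = 6.9393939 / 3.4641016
u_res = 2.0032

2.0032


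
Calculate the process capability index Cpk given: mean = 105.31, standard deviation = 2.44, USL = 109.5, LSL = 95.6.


Cpu = (USL - mean) / (3*sigma) = (109.5 - 105.31) / (3*2.44) = 0.5724
Cpl = (mean - LSL) / (3*sigma) = (105.31 - 95.6) / (3*2.44) = 1.3265
Cpk = min(Cpu, Cpl) = 0.5724

0.5724


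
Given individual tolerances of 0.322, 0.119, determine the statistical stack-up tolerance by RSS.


RSS = sqrt(0.322^2 + 0.119^2)
= sqrt(0.117845)
= 0.3433

0.3433


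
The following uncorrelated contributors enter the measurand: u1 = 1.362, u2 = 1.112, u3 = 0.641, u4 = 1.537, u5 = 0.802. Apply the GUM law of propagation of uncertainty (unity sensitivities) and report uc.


uc = sqrt(1.362^2 + 1.112^2 + 0.641^2 + 1.537^2 + 0.802^2)
uc = sqrt(6.508042)
uc = 2.5511

2.5511


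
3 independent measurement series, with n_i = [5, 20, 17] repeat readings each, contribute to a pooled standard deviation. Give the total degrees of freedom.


nu = sum_i (n_i - 1)
nu = ((5 - 1) + (20 - 1) + (17 - 1))
nu = 4 + 19 + 16
nu = 39

39


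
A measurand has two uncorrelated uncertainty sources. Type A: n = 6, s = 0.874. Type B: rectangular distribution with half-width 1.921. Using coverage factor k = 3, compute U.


u_A = s / sqrt(n) = 0.874 / sqrt(6) = 0.35680901
u_B = half_width / sqrt(3) = 1.921 / sqrt(3) = 1.1090899
uc = sqrt(u_A^2 + u_B^2) = sqrt(0.35680901^2 + 1.1090899^2) = 1.1650721
U = k * uc = 3 * 1.1650721
U = 3.4952

3.4952


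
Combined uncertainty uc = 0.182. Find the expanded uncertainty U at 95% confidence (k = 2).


U = k * uc
U = 2 * 0.182
U = 0.3640

0.3640


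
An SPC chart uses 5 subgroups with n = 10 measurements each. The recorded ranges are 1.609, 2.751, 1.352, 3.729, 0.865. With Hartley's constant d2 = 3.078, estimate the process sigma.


R_bar = (1.609 + 2.751 + 1.352 + 3.729 + 0.865) / 5
R_bar = 10.306 / 5 = 2.0612
sigma_hat = R_bar / d2 = 2.0612 / 3.078 = 0.6697

0.6697


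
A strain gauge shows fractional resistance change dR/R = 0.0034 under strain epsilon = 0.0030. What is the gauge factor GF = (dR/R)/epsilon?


GF = (dR/R) / epsilon
= 0.0034 / 0.0030
= 1.1333

1.1333


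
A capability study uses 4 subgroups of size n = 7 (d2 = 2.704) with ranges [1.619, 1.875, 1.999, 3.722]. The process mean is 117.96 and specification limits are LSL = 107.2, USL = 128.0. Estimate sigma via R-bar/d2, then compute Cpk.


R_bar = (1.619 + 1.875 + 1.999 + 3.722) / 4 = 2.30375
sigma = R_bar / d2 = 2.30375 / 2.704 = 0.85197855
Cp = (USL - LSL)/(6*sigma) = (128.0 - 107.2)/(6*0.85197855) = 4.0690
Cpu = (128.0 - 117.96)/(3*0.85197855) = 3.9281
Cpl = (117.96 - 107.2)/(3*0.85197855) = 4.2098
Cpk = min(Cpu, Cpl) = 3.9281

3.9281


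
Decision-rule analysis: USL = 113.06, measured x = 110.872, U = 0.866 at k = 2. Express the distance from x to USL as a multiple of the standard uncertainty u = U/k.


u = U / k = 0.866 / 2 = 0.433
margin = |USL - x| = |113.06 - 110.872| = 2.188
z = margin / u = 2.188 / 0.433
z = 5.0531

5.0531


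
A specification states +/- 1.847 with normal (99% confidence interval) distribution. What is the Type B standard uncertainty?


u_B = half_width / 2.576
u_B = 1.847 / 2.576
u_B = 0.7170

0.7170


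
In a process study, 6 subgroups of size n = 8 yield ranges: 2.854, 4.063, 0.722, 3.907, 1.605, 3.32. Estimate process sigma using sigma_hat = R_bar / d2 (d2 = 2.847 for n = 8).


R_bar = (2.854 + 4.063 + 0.722 + 3.907 + 1.605 + 3.32) / 6
R_bar = 16.471 / 6 = 2.7451667
sigma_hat = R_bar / d2 = 2.7451667 / 2.847 = 0.9642

0.9642


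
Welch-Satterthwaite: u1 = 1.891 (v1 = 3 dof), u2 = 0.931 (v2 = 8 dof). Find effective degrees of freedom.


uc = sqrt(u1^2 + u2^2) = sqrt(1.891^2 + 0.931^2) = 2.1077576
v_eff = uc^4 / (u1^4/v1 + u2^4/v2)
= 2.1077576^4 / (1.891^4/3 + 0.931^4/8)
= 19.737069 / 4.3562176
v_eff = 4.5308

4.5308


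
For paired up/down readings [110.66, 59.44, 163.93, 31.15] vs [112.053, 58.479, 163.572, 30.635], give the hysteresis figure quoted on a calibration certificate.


|110.66 - 112.053| = 1.3930
|59.44 - 58.479| = 0.9610
|163.93 - 163.572| = 0.3580
|31.15 - 30.635| = 0.5150
hysteresis = max(diffs) = 1.3930

1.3930


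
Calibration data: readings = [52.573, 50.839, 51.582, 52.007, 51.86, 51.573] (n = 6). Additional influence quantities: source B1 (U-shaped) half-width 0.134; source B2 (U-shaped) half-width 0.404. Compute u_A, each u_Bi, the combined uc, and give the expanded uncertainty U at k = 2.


mean = (52.573 + 50.839 + 51.582 + 52.007 + 51.86 + 51.573) / 6 = 51.739
s = sqrt(sum((x - mean)^2)/(n-1)) = 0.57345026
u_A = s / sqrt(n) = 0.57345026 / sqrt(6) = 0.23411009
u_B1 = 0.134 / sqrt(2) = 0.094752309
u_B2 = 0.404 / sqrt(2) = 0.28567114
uc = sqrt(0.23411009^2 + 0.094752309^2 + 0.28567114^2) = 0.38130504
U = k * uc = 2 * 0.38130504
U = 0.7626

0.7626


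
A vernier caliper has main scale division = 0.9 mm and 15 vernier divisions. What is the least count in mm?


LC = MSD / n_div
= 0.9 / 15
= 0.0600

0.0600


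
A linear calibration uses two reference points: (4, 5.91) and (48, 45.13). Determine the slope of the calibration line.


slope = (y2 - y1) / (x2 - x1)
= (45.13 - 5.91) / (48 - 4)
= 39.2200 / 44
= 0.8914

0.8914


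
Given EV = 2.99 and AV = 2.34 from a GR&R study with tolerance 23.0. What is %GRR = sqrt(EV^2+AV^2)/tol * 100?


GRR = sqrt(EV^2 + AV^2) = sqrt(2.99^2 + 2.34^2) = 3.7968013
%GRR = GRR / tol * 100 = 3.7968013 / 23.0 * 100
%GRR = 16.5078

16.5078


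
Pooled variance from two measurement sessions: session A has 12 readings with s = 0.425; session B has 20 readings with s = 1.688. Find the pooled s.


s_p = sqrt(((n1-1)*s1^2 + (n2-1)*s2^2) / (n1+n2-2))
numerator = (12-1)*0.425^2 + (20-1)*1.688^2 = 1.986875 + 54.137536 = 56.124411
denominator = 12 + 20 - 2 = 30
s_p^2 = 56.124411 / 30 = 1.8708137
s_p = sqrt(1.8708137) = 1.3678

1.3678


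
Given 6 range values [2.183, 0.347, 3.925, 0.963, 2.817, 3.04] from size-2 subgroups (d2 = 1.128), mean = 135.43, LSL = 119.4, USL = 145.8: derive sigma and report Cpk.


R_bar = (2.183 + 0.347 + 3.925 + 0.963 + 2.817 + 3.04) / 6 = 2.2125
sigma = R_bar / d2 = 2.2125 / 1.128 = 1.9614362
Cp = (USL - LSL)/(6*sigma) = (145.8 - 119.4)/(6*1.9614362) = 2.2433
Cpu = (145.8 - 135.43)/(3*1.9614362) = 1.7623
Cpl = (135.43 - 119.4)/(3*1.9614362) = 2.7242
Cpk = min(Cpu, Cpl) = 1.7623

1.7623


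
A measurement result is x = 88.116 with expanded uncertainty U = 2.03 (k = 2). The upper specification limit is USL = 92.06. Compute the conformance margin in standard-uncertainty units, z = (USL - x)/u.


u = U / k = 2.03 / 2 = 1.015
margin = |USL - x| = |92.06 - 88.116| = 3.944
z = margin / u = 3.944 / 1.015
z = 3.8857

3.8857


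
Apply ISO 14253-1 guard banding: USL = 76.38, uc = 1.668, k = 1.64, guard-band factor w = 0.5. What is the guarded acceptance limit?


U = k * uc = 1.64 * 1.668 = 2.73552
guard band g = w * U = 0.5 * 2.73552 = 1.36776
AL = USL - g = 76.38 - 1.36776
AL = 75.0122

75.0122


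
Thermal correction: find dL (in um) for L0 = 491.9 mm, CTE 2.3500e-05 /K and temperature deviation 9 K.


dL = L * alpha * dT
= 491.9 * 2.3500e-05 * 9
= 0.1040369 mm
dL_um = 0.1040369 * 1000 = 104.0369 um

104.0369


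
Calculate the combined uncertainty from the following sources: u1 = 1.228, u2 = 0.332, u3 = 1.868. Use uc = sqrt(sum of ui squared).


uc = sqrt(1.228^2 + 0.332^2 + 1.868^2)
uc = sqrt(5.107632)
uc = 2.2600

2.2600


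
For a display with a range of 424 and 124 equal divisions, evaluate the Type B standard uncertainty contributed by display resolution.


resolution = range / divisions
resolution = 424 / 124 = 3.4193548
u_res = resolution / (2*sqrt(3))
u_res = 3.4193548 / 3.4641016
u_res = 0.9871

0.9871


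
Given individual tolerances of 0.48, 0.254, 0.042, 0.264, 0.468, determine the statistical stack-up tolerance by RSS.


RSS = sqrt(0.48^2 + 0.254^2 + 0.042^2 + 0.264^2 + 0.468^2)
= sqrt(0.5854)
= 0.7651

0.7651


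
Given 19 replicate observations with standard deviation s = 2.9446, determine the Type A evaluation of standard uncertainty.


u_A = s / sqrt(n)
u_A = 2.9446 / sqrt(19)
u_A = 2.9446 / 4.3588989
u_A = 0.6755

0.6755


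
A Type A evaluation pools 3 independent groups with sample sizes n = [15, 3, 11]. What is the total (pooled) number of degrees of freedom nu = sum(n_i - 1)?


nu = sum_i (n_i - 1)
nu = ((15 - 1) + (3 - 1) + (11 - 1))
nu = 14 + 2 + 10
nu = 26

26


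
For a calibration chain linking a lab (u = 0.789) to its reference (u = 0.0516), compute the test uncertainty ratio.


TUR = u_lab / u_ref
= 0.789 / 0.0516
= 15.2907

15.2907


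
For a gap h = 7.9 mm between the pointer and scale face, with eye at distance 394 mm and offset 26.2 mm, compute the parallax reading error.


error = h * offset / d
= 7.9 * 26.2 / 394
= 0.5253

0.5253


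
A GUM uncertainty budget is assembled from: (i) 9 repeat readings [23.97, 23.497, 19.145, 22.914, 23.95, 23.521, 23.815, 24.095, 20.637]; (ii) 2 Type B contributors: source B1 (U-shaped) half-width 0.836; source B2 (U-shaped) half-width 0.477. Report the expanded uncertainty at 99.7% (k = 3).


mean = (23.97 + 23.497 + 19.145 + 22.914 + 23.95 + 23.521 + 23.815 + 24.095 + 20.637) / 9 = 22.83822222
s = sqrt(sum((x - mean)^2)/(n-1)) = 1.7479181
u_A = s / sqrt(n) = 1.7479181 / sqrt(9) = 0.58263937
u_B1 = 0.836 / sqrt(2) = 0.59114127
u_B2 = 0.477 / sqrt(2) = 0.33728993
uc = sqrt(0.58263937^2 + 0.59114127^2 + 0.33728993^2) = 0.89592474
U = k * uc = 3 * 0.89592474
U = 2.6878

2.6878


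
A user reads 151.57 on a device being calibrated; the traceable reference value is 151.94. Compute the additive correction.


Correction = standard - reading
= 151.94 - 151.57
= 0.3700

0.3700


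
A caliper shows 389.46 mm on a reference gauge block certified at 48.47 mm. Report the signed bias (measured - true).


Systematic error = measured - true
= 389.46 - 48.47
= 340.9900

340.9900


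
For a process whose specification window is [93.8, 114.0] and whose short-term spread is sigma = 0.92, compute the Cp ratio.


Cp = (USL - LSL) / (6 * sigma)
= (114.0 - 93.8) / (6 * 0.92)
= 20.2000 / 5.5200
= 3.6594

3.6594


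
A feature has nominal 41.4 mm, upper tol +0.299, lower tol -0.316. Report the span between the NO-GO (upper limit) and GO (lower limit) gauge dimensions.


GO = nominal - lower_tol (smallest hole = maximum material condition)
GO = 41.4 - 0.316 = 41.084
NO-GO = nominal + upper_tol (largest hole = least material condition)
NO-GO = 41.4 + 0.299 = 41.699
spread = NO-GO - GO = 41.699 - 41.084 = 0.6150

0.6150


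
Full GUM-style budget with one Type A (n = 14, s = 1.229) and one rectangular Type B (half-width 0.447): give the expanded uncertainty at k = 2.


u_A = s / sqrt(n) = 1.229 / sqrt(14) = 0.32846407
u_B = half_width / sqrt(3) = 0.447 / sqrt(3) = 0.25807557
uc = sqrt(u_A^2 + u_B^2) = sqrt(0.32846407^2 + 0.25807557^2) = 0.41772197
U = k * uc = 2 * 0.41772197
U = 0.8354

0.8354


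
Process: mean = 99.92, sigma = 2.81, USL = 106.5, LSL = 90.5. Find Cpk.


Cpu = (USL - mean) / (3*sigma) = (106.5 - 99.92) / (3*2.81) = 0.7805
Cpl = (mean - LSL) / (3*sigma) = (99.92 - 90.5) / (3*2.81) = 1.1174
Cpk = min(Cpu, Cpl) = 0.7805

0.7805


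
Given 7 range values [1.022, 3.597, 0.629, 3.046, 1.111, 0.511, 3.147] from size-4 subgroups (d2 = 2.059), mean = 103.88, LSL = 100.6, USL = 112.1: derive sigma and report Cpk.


R_bar = (1.022 + 3.597 + 0.629 + 3.046 + 1.111 + 0.511 + 3.147) / 7 = 1.8661429
sigma = R_bar / d2 = 1.8661429 / 2.059 = 0.90633458
Cp = (USL - LSL)/(6*sigma) = (112.1 - 100.6)/(6*0.90633458) = 2.1147
Cpu = (112.1 - 103.88)/(3*0.90633458) = 3.0232
Cpl = (103.88 - 100.6)/(3*0.90633458) = 1.2063
Cpk = min(Cpu, Cpl) = 1.2063

1.2063


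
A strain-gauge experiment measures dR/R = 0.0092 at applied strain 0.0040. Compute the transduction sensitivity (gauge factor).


GF = (dR/R) / epsilon
= 0.0092 / 0.0040
= 2.3000

2.3000


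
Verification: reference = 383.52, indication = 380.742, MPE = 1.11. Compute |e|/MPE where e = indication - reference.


e = indication - reference = 380.742 - 383.52 = -2.7780
|e| = 2.7780
ratio = |e| / MPE = 2.7780 / 1.11
ratio = 2.5027

2.5027


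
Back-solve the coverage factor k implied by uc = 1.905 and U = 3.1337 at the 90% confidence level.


k = U / uc
k = 3.1337 / 1.905
k = 1.645

1.645


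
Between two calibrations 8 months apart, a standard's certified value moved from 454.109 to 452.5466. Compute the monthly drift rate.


rate = (v2 - v1) / months
= (452.5466 - 454.109) / 8
= -1.5624 / 8
= -0.1953

-0.1953


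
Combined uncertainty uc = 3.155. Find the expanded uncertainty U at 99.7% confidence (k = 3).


U = k * uc
U = 3 * 3.155
U = 9.4650

9.4650


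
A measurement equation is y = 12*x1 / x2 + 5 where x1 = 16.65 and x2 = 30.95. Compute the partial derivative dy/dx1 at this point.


y = 12*x1 / x2 + 5
dy/dx1 = 12/x2
Evaluate at x2 = 30.95: c1 = 12 / 30.95
c1 = 0.3877

0.3877


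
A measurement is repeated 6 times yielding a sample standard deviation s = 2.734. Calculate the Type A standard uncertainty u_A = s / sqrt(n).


u_A = s / sqrt(n)
u_A = 2.734 / sqrt(6)
u_A = 2.734 / 2.4494897
u_A = 1.1162

1.1162


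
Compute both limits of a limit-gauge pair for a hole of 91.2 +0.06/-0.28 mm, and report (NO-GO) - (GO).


GO = nominal - lower_tol (smallest hole = maximum material condition)
GO = 91.2 - 0.28 = 90.92
NO-GO = nominal + upper_tol (largest hole = least material condition)
NO-GO = 91.2 + 0.06 = 91.26
spread = NO-GO - GO = 91.26 - 90.92 = 0.3400

0.3400


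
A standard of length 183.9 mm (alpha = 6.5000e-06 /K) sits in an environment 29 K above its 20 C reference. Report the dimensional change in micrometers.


dL = L * alpha * dT
= 183.9 * 6.5000e-06 * 29
= 0.0346651 mm
dL_um = 0.0346651 * 1000 = 34.6651 um

34.6651


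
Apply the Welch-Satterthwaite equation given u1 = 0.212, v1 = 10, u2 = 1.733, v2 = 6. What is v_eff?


uc = sqrt(u1^2 + u2^2) = sqrt(0.212^2 + 1.733^2) = 1.745919
v_eff = uc^4 / (u1^4/v1 + u2^4/v2)
= 1.745919^4 / (0.212^4/10 + 1.733^4/6)
= 9.2917254 / 1.5034928
v_eff = 6.1801

6.1801


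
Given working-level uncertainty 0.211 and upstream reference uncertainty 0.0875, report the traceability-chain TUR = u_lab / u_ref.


TUR = u_lab / u_ref
= 0.211 / 0.0875
= 2.4114

2.4114


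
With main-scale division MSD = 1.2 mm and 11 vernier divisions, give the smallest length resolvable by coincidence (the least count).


LC = MSD / n_div
= 1.2 / 11
= 0.1091

0.1091


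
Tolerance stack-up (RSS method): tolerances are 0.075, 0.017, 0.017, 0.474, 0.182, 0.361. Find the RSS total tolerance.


RSS = sqrt(0.075^2 + 0.017^2 + 0.017^2 + 0.474^2 + 0.182^2 + 0.361^2)
= sqrt(0.394324)
= 0.6280

0.6280


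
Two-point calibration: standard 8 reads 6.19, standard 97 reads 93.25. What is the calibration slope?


slope = (y2 - y1) / (x2 - x1)
= (93.25 - 6.19) / (97 - 8)
= 87.0600 / 89
= 0.9782

0.9782


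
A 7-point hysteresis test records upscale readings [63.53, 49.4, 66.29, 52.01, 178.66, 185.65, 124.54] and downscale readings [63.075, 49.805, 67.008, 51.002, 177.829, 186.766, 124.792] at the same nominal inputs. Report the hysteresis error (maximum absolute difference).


|63.53 - 63.075| = 0.4550
|49.4 - 49.805| = 0.4050
|66.29 - 67.008| = 0.7180
|52.01 - 51.002| = 1.0080
|178.66 - 177.829| = 0.8310
|185.65 - 186.766| = 1.1160
|124.54 - 124.792| = 0.2520
hysteresis = max(diffs) = 1.1160

1.1160


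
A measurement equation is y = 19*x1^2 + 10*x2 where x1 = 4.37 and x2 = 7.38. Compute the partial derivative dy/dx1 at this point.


y = 19*x1^2 + 10*x2
dy/dx1 = 2*19*x1
Evaluate at x1 = 4.37: c1 = 38 * 4.37
c1 = 166.0600

166.0600


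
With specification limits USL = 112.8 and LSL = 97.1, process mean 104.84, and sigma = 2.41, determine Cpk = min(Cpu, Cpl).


Cpu = (USL - mean) / (3*sigma) = (112.8 - 104.84) / (3*2.41) = 1.1010
Cpl = (mean - LSL) / (3*sigma) = (104.84 - 97.1) / (3*2.41) = 1.0705
Cpk = min(Cpu, Cpl) = 1.0705

1.0705


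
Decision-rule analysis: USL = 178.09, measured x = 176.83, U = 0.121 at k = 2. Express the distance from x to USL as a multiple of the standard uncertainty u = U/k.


u = U / k = 0.121 / 2 = 0.0605
margin = |USL - x| = |178.09 - 176.83| = 1.26
z = margin / u = 1.26 / 0.0605
z = 20.8264

20.8264


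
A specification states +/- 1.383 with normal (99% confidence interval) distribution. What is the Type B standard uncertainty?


u_B = half_width / 2.576
u_B = 1.383 / 2.576
u_B = 0.5369

0.5369


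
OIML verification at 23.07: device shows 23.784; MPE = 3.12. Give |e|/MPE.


e = indication - reference = 23.784 - 23.07 = 0.7140
|e| = 0.7140
ratio = |e| / MPE = 0.7140 / 3.12
ratio = 0.2288

0.2288


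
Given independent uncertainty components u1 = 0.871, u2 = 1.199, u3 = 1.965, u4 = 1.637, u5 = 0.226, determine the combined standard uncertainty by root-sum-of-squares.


uc = sqrt(0.871^2 + 1.199^2 + 1.965^2 + 1.637^2 + 0.226^2)
uc = sqrt(8.788312)
uc = 2.9645

2.9645


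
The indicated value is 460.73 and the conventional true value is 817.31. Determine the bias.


Systematic error = measured - true
= 460.73 - 817.31
= -356.5800

-356.5800


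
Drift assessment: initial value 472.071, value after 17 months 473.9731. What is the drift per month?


rate = (v2 - v1) / months
= (473.9731 - 472.071) / 17
= 1.9021 / 17
= 0.1119

0.1119


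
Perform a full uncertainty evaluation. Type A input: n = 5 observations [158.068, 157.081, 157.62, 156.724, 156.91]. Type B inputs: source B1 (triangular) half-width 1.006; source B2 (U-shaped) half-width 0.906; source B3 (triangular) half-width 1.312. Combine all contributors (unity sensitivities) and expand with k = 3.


mean = (158.068 + 157.081 + 157.62 + 156.724 + 156.91) / 5 = 157.2806
s = sqrt(sum((x - mean)^2)/(n-1)) = 0.55276107
u_A = s / sqrt(n) = 0.55276107 / sqrt(5) = 0.24720227
u_B1 = 1.006 / sqrt(6) = 0.41069778
u_B2 = 0.906 / sqrt(2) = 0.64063874
u_B3 = 1.312 / sqrt(6) = 0.53562176
uc = sqrt(0.24720227^2 + 0.41069778^2 + 0.64063874^2 + 0.53562176^2) = 0.96285528
U = k * uc = 3 * 0.96285528
U = 2.8886

2.8886


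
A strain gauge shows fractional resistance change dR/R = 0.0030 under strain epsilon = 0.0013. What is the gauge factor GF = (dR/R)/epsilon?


GF = (dR/R) / epsilon
= 0.0030 / 0.0013
= 2.3077

2.3077


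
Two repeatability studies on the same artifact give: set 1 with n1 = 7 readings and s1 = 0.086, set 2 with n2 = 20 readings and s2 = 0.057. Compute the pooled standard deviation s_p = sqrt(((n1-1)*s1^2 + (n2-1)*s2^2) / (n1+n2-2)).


s_p = sqrt(((n1-1)*s1^2 + (n2-1)*s2^2) / (n1+n2-2))
numerator = (7-1)*0.086^2 + (20-1)*0.057^2 = 0.044376 + 0.061731 = 0.106107
denominator = 7 + 20 - 2 = 25
s_p^2 = 0.106107 / 25 = 0.00424428
s_p = sqrt(0.00424428) = 0.0651

0.0651


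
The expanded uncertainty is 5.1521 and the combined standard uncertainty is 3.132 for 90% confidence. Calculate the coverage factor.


k = U / uc
k = 5.1521 / 3.132
k = 1.645

1.645


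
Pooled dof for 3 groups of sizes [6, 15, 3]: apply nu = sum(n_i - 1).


nu = sum_i (n_i - 1)
nu = ((6 - 1) + (15 - 1) + (3 - 1))
nu = 5 + 14 + 2
nu = 21

21


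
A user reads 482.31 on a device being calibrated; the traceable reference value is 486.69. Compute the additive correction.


Correction = standard - reading
= 486.69 - 482.31
= 4.3800

4.3800


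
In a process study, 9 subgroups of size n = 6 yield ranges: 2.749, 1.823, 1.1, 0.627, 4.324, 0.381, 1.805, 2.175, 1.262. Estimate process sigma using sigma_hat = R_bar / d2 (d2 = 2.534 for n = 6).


R_bar = (2.749 + 1.823 + 1.1 + 0.627 + 4.324 + 0.381 + 1.805 + 2.175 + 1.262) / 9
R_bar = 16.246 / 9 = 1.8051111
sigma_hat = R_bar / d2 = 1.8051111 / 2.534 = 0.7124

0.7124


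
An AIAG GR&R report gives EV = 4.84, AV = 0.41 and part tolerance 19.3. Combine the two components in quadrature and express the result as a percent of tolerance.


GRR = sqrt(EV^2 + AV^2) = sqrt(4.84^2 + 0.41^2) = 4.8573347
%GRR = GRR / tol * 100 = 4.8573347 / 19.3 * 100
%GRR = 25.1675

25.1675


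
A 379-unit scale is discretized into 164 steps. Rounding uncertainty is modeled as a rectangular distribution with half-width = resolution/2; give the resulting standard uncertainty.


resolution = range / divisions
resolution = 379 / 164 = 2.3109756
u_res = resolution / (2*sqrt(3))
u_res = 2.3109756 / 3.4641016
u_res = 0.6671

0.6671


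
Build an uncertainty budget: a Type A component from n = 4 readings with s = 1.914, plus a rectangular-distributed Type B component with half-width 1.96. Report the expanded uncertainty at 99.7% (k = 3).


u_A = s / sqrt(n) = 1.914 / sqrt(4) = 0.957
u_B = half_width / sqrt(3) = 1.96 / sqrt(3) = 1.1316065
uc = sqrt(u_A^2 + u_B^2) = sqrt(0.957^2 + 1.1316065^2) = 1.4820197
U = k * uc = 3 * 1.4820197
U = 4.4461

4.4461


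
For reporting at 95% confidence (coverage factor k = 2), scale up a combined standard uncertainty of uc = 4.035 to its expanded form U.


U = k * uc
U = 2 * 4.035
U = 8.0700

8.0700


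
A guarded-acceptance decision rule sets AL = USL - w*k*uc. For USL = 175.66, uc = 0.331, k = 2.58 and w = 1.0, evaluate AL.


U = k * uc = 2.58 * 0.331 = 0.85398
guard band g = w * U = 1.0 * 0.85398 = 0.85398
AL = USL - g = 175.66 - 0.85398
AL = 174.8060

174.8060


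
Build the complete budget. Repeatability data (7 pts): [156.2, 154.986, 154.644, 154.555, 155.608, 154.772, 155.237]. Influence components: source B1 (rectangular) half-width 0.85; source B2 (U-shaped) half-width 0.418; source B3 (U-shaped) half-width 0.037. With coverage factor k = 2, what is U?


mean = (156.2 + 154.986 + 154.644 + 154.555 + 155.608 + 154.772 + 155.237) / 7 = 155.1431429
s = sqrt(sum((x - mean)^2)/(n-1)) = 0.59151569
u_A = s / sqrt(n) = 0.59151569 / sqrt(7) = 0.22357192
u_B1 = 0.85 / sqrt(3) = 0.49074773
u_B2 = 0.418 / sqrt(2) = 0.29557063
u_B3 = 0.037 / sqrt(2) = 0.026162951
uc = sqrt(0.22357192^2 + 0.49074773^2 + 0.29557063^2 + 0.026162951^2) = 0.61551948
U = k * uc = 2 * 0.61551948
U = 1.2310

1.2310


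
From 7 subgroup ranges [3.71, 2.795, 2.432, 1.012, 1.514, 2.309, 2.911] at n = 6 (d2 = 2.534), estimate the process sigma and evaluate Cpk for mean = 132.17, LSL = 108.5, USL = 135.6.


R_bar = (3.71 + 2.795 + 2.432 + 1.012 + 1.514 + 2.309 + 2.911) / 7 = 2.3832857
sigma = R_bar / d2 = 2.3832857 / 2.534 = 0.94052316
Cp = (USL - LSL)/(6*sigma) = (135.6 - 108.5)/(6*0.94052316) = 4.8023
Cpu = (135.6 - 132.17)/(3*0.94052316) = 1.2156
Cpl = (132.17 - 108.5)/(3*0.94052316) = 8.3889
Cpk = min(Cpu, Cpl) = 1.2156

1.2156


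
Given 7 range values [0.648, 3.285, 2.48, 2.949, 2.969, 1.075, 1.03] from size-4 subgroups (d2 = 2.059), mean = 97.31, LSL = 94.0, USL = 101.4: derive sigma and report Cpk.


R_bar = (0.648 + 3.285 + 2.48 + 2.949 + 2.969 + 1.075 + 1.03) / 7 = 2.0622857
sigma = R_bar / d2 = 2.0622857 / 2.059 = 1.0015958
Cp = (USL - LSL)/(6*sigma) = (101.4 - 94.0)/(6*1.0015958) = 1.2314
Cpu = (101.4 - 97.31)/(3*1.0015958) = 1.3612
Cpl = (97.31 - 94.0)/(3*1.0015958) = 1.1016
Cpk = min(Cpu, Cpl) = 1.1016

1.1016


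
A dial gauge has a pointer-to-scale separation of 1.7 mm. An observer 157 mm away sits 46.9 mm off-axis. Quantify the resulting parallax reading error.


error = h * offset / d
= 1.7 * 46.9 / 157
= 0.5078

0.5078


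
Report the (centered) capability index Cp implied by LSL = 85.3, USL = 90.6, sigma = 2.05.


Cp = (USL - LSL) / (6 * sigma)
= (90.6 - 85.3) / (6 * 2.05)
= 5.3000 / 12.3000
= 0.4309

0.4309


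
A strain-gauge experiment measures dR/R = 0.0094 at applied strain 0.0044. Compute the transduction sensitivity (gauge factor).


GF = (dR/R) / epsilon
= 0.0094 / 0.0044
= 2.1364

2.1364


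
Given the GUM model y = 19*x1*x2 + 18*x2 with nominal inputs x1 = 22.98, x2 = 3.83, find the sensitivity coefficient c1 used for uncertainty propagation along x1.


y = 19*x1*x2 + 18*x2
dy/dx1 = 19*x2
Evaluate at x2 = 3.83: c1 = 19 * 3.83
c1 = 72.7700

72.7700


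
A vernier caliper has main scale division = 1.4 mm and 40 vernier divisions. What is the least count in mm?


LC = MSD / n_div
= 1.4 / 40
= 0.0350

0.0350


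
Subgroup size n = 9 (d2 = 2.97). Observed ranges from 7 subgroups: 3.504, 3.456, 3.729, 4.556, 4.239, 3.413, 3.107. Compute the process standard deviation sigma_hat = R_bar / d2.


R_bar = (3.504 + 3.456 + 3.729 + 4.556 + 4.239 + 3.413 + 3.107) / 7
R_bar = 26.004 / 7 = 3.7148571
sigma_hat = R_bar / d2 = 3.7148571 / 2.97 = 1.2508

1.2508


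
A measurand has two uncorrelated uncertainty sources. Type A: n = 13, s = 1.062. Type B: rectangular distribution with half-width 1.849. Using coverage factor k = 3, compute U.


u_A = s / sqrt(n) = 1.062 / sqrt(13) = 0.2945458
u_B = half_width / sqrt(3) = 1.849 / sqrt(3) = 1.0675206
uc = sqrt(u_A^2 + u_B^2) = sqrt(0.2945458^2 + 1.0675206^2) = 1.1074102
U = k * uc = 3 * 1.1074102
U = 3.3222

3.3222


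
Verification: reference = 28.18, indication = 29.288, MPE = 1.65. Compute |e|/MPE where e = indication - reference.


e = indication - reference = 29.288 - 28.18 = 1.1080
|e| = 1.1080
ratio = |e| / MPE = 1.1080 / 1.65
ratio = 0.6715

0.6715


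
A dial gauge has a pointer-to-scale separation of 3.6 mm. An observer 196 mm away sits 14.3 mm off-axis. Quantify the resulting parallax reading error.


error = h * offset / d
= 3.6 * 14.3 / 196
= 0.2627

0.2627


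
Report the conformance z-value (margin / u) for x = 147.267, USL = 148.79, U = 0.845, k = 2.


u = U / k = 0.845 / 2 = 0.4225
margin = |USL - x| = |148.79 - 147.267| = 1.523
z = margin / u = 1.523 / 0.4225
z = 3.6047

3.6047


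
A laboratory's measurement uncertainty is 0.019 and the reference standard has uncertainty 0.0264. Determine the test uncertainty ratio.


TUR = u_lab / u_ref
= 0.019 / 0.0264
= 0.7197

0.7197


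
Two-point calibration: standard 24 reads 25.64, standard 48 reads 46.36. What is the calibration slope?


slope = (y2 - y1) / (x2 - x1)
= (46.36 - 25.64) / (48 - 24)
= 20.7200 / 24
= 0.8633

0.8633


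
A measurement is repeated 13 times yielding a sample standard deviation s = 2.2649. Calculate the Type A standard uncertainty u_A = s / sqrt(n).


u_A = s / sqrt(n)
u_A = 2.2649 / sqrt(13)
u_A = 2.2649 / 3.6055513
u_A = 0.6282

0.6282


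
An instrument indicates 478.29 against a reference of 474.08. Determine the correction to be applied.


Correction = standard - reading
= 474.08 - 478.29
= -4.2100

-4.2100


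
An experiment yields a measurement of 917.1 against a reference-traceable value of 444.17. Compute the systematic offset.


Systematic error = measured - true
= 917.1 - 444.17
= 472.9300

472.9300


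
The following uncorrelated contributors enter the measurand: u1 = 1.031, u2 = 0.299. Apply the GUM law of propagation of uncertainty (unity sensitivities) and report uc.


uc = sqrt(1.031^2 + 0.299^2)
uc = sqrt(1.152362)
uc = 1.0735

1.0735


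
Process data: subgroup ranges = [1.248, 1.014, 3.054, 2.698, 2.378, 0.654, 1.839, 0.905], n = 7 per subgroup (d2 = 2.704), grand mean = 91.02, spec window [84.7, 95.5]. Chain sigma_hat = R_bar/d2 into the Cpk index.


R_bar = (1.248 + 1.014 + 3.054 + 2.698 + 2.378 + 0.654 + 1.839 + 0.905) / 8 = 1.72375
sigma = R_bar / d2 = 1.72375 / 2.704 = 0.63748151
Cp = (USL - LSL)/(6*sigma) = (95.5 - 84.7)/(6*0.63748151) = 2.8236
Cpu = (95.5 - 91.02)/(3*0.63748151) = 2.3426
Cpl = (91.02 - 84.7)/(3*0.63748151) = 3.3047
Cpk = min(Cpu, Cpl) = 2.3426

2.3426


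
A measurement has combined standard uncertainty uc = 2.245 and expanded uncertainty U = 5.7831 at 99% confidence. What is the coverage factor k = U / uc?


k = U / uc
k = 5.7831 / 2.245
k = 2.576

2.576


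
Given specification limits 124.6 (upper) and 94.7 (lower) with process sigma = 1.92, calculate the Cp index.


Cp = (USL - LSL) / (6 * sigma)
= (124.6 - 94.7) / (6 * 1.92)
= 29.9000 / 11.5200
= 2.5955

2.5955


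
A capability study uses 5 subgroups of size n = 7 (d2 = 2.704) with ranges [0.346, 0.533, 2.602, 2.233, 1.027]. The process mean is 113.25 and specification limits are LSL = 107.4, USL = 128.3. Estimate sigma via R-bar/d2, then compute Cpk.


R_bar = (0.346 + 0.533 + 2.602 + 2.233 + 1.027) / 5 = 1.3482
sigma = R_bar / d2 = 1.3482 / 2.704 = 0.49859467
Cp = (USL - LSL)/(6*sigma) = (128.3 - 107.4)/(6*0.49859467) = 6.9863
Cpu = (128.3 - 113.25)/(3*0.49859467) = 10.0616
Cpl = (113.25 - 107.4)/(3*0.49859467) = 3.9110
Cpk = min(Cpu, Cpl) = 3.9110

3.9110


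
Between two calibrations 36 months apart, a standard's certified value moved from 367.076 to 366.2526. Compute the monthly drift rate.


rate = (v2 - v1) / months
= (366.2526 - 367.076) / 36
= -0.8234 / 36
= -0.0229

-0.0229


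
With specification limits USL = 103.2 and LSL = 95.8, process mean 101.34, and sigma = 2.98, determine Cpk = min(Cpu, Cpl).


Cpu = (USL - mean) / (3*sigma) = (103.2 - 101.34) / (3*2.98) = 0.2081
Cpl = (mean - LSL) / (3*sigma) = (101.34 - 95.8) / (3*2.98) = 0.6197
Cpk = min(Cpu, Cpl) = 0.2081

0.2081


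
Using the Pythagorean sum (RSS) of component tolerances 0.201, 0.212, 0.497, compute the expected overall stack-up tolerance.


RSS = sqrt(0.201^2 + 0.212^2 + 0.497^2)
= sqrt(0.332354)
= 0.5765

0.5765


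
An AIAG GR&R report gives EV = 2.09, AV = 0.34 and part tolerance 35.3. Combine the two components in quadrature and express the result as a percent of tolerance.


GRR = sqrt(EV^2 + AV^2) = sqrt(2.09^2 + 0.34^2) = 2.1174749
%GRR = GRR / tol * 100 = 2.1174749 / 35.3 * 100
%GRR = 5.9985

5.9985


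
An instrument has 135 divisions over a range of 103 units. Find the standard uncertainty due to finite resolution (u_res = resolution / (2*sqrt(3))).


resolution = range / divisions
resolution = 103 / 135 = 0.76296296
u_res = resolution / (2*sqrt(3))
u_res = 0.76296296 / 3.4641016
u_res = 0.2202

0.2202


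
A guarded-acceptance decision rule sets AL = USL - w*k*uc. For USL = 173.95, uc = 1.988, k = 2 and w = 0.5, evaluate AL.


U = k * uc = 2 * 1.988 = 3.976
guard band g = w * U = 0.5 * 3.976 = 1.988
AL = USL - g = 173.95 - 1.988
AL = 171.9620

171.9620


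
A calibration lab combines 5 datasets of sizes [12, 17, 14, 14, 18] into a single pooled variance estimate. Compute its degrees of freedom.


nu = sum_i (n_i - 1)
nu = ((12 - 1) + (17 - 1) + (14 - 1) + (14 - 1) + (18 - 1))
nu = 11 + 16 + 13 + 13 + 17
nu = 70

70


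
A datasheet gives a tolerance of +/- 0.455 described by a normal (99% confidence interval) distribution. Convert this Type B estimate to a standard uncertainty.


u_B = half_width / 2.576
u_B = 0.455 / 2.576
u_B = 0.1766

0.1766


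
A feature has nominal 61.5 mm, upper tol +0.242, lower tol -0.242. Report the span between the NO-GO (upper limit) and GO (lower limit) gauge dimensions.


GO = nominal - lower_tol (smallest hole = maximum material condition)
GO = 61.5 - 0.242 = 61.258
NO-GO = nominal + upper_tol (largest hole = least material condition)
NO-GO = 61.5 + 0.242 = 61.742
spread = NO-GO - GO = 61.742 - 61.258 = 0.4840

0.4840


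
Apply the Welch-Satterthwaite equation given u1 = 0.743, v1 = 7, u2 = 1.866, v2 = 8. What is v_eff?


uc = sqrt(u1^2 + u2^2) = sqrt(0.743^2 + 1.866^2) = 2.0084833
v_eff = uc^4 / (u1^4/v1 + u2^4/v2)
= 2.0084833^4 / (0.743^4/7 + 1.866^4/8)
= 16.273198 / 1.5590391
v_eff = 10.4380

10.4380


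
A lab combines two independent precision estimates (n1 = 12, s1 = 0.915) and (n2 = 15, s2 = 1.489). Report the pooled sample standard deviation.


s_p = sqrt(((n1-1)*s1^2 + (n2-1)*s2^2) / (n1+n2-2))
numerator = (12-1)*0.915^2 + (15-1)*1.489^2 = 9.209475 + 31.039694 = 40.249169
denominator = 12 + 15 - 2 = 25
s_p^2 = 40.249169 / 25 = 1.6099668
s_p = sqrt(1.6099668) = 1.2688

1.2688


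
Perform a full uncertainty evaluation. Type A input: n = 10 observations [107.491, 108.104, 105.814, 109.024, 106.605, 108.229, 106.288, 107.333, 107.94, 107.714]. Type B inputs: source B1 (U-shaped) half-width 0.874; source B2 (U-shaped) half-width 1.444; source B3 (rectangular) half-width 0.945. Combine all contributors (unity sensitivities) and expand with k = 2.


mean = (107.491 + 108.104 + 105.814 + 109.024 + 106.605 + 108.229 + 106.288 + 107.333 + 107.94 + 107.714) / 10 = 107.4542
s = sqrt(sum((x - mean)^2)/(n-1)) = 0.97626201
u_A = s / sqrt(n) = 0.97626201 / sqrt(10) = 0.30872115
u_B1 = 0.874 / sqrt(2) = 0.61801133
u_B2 = 1.444 / sqrt(2) = 1.0210622
u_B3 = 0.945 / sqrt(3) = 0.545596
uc = sqrt(0.30872115^2 + 0.61801133^2 + 1.0210622^2 + 0.545596^2) = 1.3481431
U = k * uc = 2 * 1.3481431
U = 2.6963

2.6963


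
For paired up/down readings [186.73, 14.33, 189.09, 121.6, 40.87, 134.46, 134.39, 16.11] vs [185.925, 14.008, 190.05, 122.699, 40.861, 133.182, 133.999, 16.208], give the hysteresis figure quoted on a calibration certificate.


|186.73 - 185.925| = 0.8050
|14.33 - 14.008| = 0.3220
|189.09 - 190.05| = 0.9600
|121.6 - 122.699| = 1.0990
|40.87 - 40.861| = 0.0090
|134.46 - 133.182| = 1.2780
|134.39 - 133.999| = 0.3910
|16.11 - 16.208| = 0.0980
hysteresis = max(diffs) = 1.2780

1.2780
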